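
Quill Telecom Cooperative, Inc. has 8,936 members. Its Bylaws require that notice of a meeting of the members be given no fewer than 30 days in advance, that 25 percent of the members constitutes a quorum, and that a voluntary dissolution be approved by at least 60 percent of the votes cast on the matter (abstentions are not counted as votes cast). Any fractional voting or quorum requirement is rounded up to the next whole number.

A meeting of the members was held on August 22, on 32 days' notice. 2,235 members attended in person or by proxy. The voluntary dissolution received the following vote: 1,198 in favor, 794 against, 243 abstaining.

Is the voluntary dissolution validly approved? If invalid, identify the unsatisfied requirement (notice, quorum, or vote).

Notice: 32 days given; 30 required. Satisfied.
Quorum: 25% of 8,936 = 2,234; 2,235 present. Satisfied.
Vote: requires three-fifths of the votes cast (2,235 − 243 abstaining = 1,992); 3/5 of 1992 = 1195.20, rounded up to 1196, so 1,196 needed; 1,198 in favor. Satisfied.

Valid — all requirements satisfied.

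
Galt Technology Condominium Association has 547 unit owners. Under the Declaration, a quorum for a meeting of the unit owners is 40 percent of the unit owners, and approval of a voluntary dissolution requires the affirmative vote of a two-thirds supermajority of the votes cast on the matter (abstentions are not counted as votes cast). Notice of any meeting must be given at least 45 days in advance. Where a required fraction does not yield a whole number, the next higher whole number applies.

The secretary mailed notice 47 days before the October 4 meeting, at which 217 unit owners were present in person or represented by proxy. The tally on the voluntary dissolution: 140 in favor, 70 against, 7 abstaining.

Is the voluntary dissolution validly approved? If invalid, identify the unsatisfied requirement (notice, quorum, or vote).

Notice: 47 days given; 45 required. Satisfied.
Quorum: 40% of 547 = 218.80, rounded up to 219; 217 present. Not satisfied.
Vote: requires two-thirds of the votes cast (217 − 7 abstaining = 210); 2/3 of 210 = 140, so 140 needed; 140 in favor. Satisfied.

Invalid — quorum requirement not satisfied.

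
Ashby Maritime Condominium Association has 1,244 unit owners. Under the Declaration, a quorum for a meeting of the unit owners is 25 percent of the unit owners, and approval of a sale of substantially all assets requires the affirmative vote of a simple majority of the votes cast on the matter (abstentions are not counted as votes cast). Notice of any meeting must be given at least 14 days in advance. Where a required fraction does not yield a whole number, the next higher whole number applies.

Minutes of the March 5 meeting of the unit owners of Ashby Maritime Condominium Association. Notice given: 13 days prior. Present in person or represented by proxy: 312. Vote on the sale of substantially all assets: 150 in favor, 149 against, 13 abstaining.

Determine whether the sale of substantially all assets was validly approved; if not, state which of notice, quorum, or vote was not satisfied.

Invalid — notice requirement not satisfied.

Notice: 13 days given; 14 required. Not satisfied.
Quorum: 25% of 1,244 = 311; 312 present. Satisfied.
Vote: requires a majority of the votes cast (312 − 13 abstaining = 299); a majority of 299 is 150, so 150 needed; 150 in favor. Satisfied.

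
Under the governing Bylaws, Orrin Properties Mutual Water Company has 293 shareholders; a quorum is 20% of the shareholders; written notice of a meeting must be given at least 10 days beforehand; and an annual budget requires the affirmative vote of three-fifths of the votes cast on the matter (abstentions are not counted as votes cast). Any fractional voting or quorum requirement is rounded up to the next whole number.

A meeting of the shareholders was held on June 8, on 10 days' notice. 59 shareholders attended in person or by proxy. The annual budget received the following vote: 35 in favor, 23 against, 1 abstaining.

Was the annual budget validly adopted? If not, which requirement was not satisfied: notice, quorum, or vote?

Notice: 10 days given; 10 required. Satisfied.
Quorum: 20% of 293 = 58.60, rounded up to 59; 59 present. Satisfied.
Vote: requires three-fifths of the votes cast (59 − 1 abstaining = 58); 3/5 of 58 = 34.80, rounded up to 35, so 35 needed; 35 in favor. Satisfied.

Valid — all requirements satisfied.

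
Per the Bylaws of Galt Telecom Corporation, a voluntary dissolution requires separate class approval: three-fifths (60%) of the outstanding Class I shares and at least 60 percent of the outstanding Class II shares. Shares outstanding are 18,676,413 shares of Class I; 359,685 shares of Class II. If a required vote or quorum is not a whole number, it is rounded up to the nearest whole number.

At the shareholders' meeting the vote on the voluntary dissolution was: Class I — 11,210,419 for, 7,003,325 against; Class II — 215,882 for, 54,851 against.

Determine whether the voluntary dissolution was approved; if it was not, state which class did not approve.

Class I: 3/5 of 18676413 = 11205847.80, rounded up to 11205848; 11,205,848 required, 11,210,419 in favor — approved.
Class II: 3/5 of 359685 = 215811; 215,811 required, 215,882 in favor — approved.

Approved — every class gave the required vote.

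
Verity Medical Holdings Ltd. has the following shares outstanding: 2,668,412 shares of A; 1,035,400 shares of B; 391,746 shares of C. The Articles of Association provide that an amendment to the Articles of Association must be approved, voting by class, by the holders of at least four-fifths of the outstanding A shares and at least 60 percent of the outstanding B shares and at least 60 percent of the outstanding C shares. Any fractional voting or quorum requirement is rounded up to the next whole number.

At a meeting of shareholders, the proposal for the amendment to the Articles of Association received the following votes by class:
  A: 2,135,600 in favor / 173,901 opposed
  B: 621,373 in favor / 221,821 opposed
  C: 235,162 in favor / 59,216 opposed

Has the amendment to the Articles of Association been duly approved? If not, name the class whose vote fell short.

Approved — every class gave the required vote.

A: 4/5 of 2668412 = 2134729.60, rounded up to 2134730; 2,134,730 required, 2,135,600 in favor — approved.
B: 3/5 of 1035400 = 621240; 621,240 required, 621,373 in favor — approved.
C: 3/5 of 391746 = 235047.60, rounded up to 235048; 235,048 required, 235,162 in favor — approved.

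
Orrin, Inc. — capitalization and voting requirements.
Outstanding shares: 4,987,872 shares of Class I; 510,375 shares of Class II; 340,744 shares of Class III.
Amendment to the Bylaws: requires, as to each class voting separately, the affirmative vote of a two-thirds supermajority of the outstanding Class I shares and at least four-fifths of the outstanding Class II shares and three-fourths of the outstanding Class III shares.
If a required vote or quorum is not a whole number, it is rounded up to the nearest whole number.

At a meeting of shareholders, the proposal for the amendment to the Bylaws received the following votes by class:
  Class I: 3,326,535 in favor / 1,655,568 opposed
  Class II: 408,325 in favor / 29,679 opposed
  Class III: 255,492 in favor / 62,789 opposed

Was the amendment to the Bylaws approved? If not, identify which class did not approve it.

Class I: 2/3 of 4987872 = 3325248; 3,325,248 required, 3,326,535 in favor — approved.
Class II: 4/5 of 510375 = 408300; 408,300 required, 408,325 in favor — approved.
Class III: 3/4 of 340744 = 255558; 255,558 required, 255,492 in favor — not approved.

Not approved — the Class III shares did not give the required vote.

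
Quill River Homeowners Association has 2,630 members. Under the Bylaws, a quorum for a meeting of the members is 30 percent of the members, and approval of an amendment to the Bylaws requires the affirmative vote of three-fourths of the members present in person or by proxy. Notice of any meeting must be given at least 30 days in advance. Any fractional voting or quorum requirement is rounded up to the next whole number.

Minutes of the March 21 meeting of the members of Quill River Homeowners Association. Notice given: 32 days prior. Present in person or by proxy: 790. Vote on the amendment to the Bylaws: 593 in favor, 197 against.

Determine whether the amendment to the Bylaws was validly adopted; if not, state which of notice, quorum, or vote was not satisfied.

Notice: 32 days given; 30 required. Satisfied.
Quorum: 30% of 2,630 = 789; 790 present. Satisfied.
Vote: requires three-fourths of those present (790); 3/4 of 790 = 592.50, rounded up to 593, so 593 needed; 593 in favor. Satisfied.

Valid — all requirements satisfied.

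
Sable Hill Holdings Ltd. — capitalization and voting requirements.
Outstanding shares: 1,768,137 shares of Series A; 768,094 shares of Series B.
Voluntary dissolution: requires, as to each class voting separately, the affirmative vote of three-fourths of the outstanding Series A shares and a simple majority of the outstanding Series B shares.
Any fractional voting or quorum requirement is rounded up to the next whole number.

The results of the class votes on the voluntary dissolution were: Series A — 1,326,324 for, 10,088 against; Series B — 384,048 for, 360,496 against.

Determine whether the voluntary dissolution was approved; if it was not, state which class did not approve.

Series A: 3/4 of 1768137 = 1326102.75, rounded up to 1326103; 1,326,103 required, 1,326,324 in favor — approved.
Series B: a majority of 768094 is 384048; 384,048 required, 384,048 in favor — approved.

Approved — every class gave the required vote.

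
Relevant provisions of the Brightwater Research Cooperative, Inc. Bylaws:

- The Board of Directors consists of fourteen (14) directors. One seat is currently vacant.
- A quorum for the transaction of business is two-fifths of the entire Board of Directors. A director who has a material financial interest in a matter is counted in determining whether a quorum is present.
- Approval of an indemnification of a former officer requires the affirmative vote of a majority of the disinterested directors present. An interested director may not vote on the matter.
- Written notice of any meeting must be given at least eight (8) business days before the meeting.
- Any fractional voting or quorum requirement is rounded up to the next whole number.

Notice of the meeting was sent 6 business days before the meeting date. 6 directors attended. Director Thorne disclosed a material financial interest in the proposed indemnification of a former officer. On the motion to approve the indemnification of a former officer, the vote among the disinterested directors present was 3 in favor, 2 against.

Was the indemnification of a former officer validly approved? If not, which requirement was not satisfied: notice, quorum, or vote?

Notice: 6 business days given; 8 required (6 < 8). Not satisfied.
Quorum: 6 present (interested directors count toward quorum); quorum is 6. Satisfied.
Vote: the indemnification of a former officer requires a majority of the disinterested directors present (6 − 1 = 5). A majority of 5 is 3, so 3 affirmative votes are needed; 3 voted in favor. Satisfied.

Invalid — notice requirement not satisfied.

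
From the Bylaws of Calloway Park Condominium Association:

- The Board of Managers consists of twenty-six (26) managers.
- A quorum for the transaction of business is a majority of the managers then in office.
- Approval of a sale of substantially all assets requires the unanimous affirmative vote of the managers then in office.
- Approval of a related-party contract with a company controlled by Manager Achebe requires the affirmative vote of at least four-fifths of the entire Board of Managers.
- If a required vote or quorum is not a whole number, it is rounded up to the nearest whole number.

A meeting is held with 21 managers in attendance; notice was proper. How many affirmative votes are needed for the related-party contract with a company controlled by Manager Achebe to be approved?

21

The related-party contract with a company controlled by Manager Achebe requires four-fifths of the entire Board of Managers (26).
4/5 of 26 = 20.80, rounded up to 21.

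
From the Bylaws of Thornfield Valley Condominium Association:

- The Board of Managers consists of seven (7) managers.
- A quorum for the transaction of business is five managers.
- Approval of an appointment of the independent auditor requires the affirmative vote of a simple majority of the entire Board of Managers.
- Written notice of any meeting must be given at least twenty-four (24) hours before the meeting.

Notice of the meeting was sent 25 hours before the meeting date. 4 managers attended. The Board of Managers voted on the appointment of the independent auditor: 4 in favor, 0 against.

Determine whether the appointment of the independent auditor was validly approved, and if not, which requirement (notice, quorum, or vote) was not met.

Invalid — quorum requirement not satisfied.

Notice: 25 hours given; 24 required (25 ≥ 24). Satisfied.
Quorum: 4 present; quorum is 5. Not satisfied.
Vote: the appointment of the independent auditor requires a majority of the entire Board of Managers (7). A majority of 7 is 4, so 4 affirmative votes are needed; 4 voted in favor. Satisfied. (Moot — without a quorum no business can be validly transacted.)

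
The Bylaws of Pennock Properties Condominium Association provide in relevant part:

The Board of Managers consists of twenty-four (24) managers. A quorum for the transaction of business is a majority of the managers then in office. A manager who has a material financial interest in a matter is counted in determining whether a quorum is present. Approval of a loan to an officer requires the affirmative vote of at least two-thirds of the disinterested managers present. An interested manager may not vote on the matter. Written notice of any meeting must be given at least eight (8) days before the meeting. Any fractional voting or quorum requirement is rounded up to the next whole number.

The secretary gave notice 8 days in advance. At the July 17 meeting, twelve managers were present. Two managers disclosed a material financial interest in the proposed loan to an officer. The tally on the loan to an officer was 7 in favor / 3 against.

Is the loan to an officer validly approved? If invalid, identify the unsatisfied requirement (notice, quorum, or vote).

Invalid — quorum requirement not satisfied.

Notice: 8 days given; 8 required (8 ≥ 8). Satisfied.
Quorum: 12 present (interested managers count toward quorum); quorum is 13. Not satisfied.
Vote: the loan to an officer requires two-thirds of the disinterested managers present (12 − 2 = 10). 2/3 of 10 = 6.67, rounded up to 7, so 7 affirmative votes are needed; 7 voted in favor. Satisfied. (Moot — without a quorum no business can be validly transacted.)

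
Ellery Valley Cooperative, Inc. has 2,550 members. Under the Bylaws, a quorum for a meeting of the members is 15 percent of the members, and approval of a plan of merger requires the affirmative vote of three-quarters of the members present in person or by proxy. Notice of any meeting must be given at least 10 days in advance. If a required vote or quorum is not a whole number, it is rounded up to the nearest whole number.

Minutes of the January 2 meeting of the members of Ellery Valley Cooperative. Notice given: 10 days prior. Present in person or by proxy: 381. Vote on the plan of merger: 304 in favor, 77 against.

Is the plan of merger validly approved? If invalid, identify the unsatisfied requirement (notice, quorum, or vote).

Notice: 10 days given; 10 required. Satisfied.
Quorum: 15% of 2,550 = 382.50, rounded up to 383; 381 present. Not satisfied.
Vote: requires three-fourths of those present (381); 3/4 of 381 = 285.75, rounded up to 286, so 286 needed; 304 in favor. Satisfied.

Invalid — quorum requirement not satisfied.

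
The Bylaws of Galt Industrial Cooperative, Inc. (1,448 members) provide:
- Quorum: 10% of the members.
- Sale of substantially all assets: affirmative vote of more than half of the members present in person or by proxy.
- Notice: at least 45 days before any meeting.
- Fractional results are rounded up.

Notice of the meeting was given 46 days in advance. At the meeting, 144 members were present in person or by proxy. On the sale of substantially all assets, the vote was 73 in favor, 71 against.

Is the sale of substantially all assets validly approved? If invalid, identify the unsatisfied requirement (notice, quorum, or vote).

Invalid — quorum requirement not satisfied.

Notice: 46 days given; 45 required. Satisfied.
Quorum: 10% of 1,448 = 144.80, rounded up to 145; 144 present. Not satisfied.
Vote: requires a majority of those present (144); a majority of 144 is 73, so 73 needed; 73 in favor. Satisfied.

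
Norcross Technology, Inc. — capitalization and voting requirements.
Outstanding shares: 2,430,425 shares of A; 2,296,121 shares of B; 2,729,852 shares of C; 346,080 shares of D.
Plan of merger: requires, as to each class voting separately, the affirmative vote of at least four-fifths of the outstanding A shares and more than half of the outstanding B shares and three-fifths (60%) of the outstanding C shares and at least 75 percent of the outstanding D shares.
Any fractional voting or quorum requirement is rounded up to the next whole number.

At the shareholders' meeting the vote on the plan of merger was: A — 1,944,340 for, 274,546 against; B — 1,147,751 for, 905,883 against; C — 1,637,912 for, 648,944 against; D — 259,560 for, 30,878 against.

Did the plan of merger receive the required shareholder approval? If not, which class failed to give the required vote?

Not approved — the B shares did not give the required vote.

A: 4/5 of 2430425 = 1944340; 1,944,340 required, 1,944,340 in favor — approved.
B: a majority of 2296121 is 1148061; 1,148,061 required, 1,147,751 in favor — not approved.
C: 3/5 of 2729852 = 1637911.20, rounded up to 1637912; 1,637,912 required, 1,637,912 in favor — approved.
D: 3/4 of 346080 = 259560; 259,560 required, 259,560 in favor — approved.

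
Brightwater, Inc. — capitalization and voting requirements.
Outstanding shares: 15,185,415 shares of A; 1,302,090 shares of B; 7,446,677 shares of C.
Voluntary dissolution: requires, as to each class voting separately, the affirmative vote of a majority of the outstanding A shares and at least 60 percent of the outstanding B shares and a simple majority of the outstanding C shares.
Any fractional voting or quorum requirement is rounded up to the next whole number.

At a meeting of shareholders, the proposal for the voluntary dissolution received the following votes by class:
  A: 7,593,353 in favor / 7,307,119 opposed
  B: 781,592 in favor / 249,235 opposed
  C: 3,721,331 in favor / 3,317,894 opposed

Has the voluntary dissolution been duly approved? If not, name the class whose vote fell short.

A: a majority of 15185415 is 7592708; 7,592,708 required, 7,593,353 in favor — approved.
B: 3/5 of 1302090 = 781254; 781,254 required, 781,592 in favor — approved.
C: a majority of 7446677 is 3723339; 3,723,339 required, 3,721,331 in favor — not approved.

Not approved — the C shares did not give the required vote.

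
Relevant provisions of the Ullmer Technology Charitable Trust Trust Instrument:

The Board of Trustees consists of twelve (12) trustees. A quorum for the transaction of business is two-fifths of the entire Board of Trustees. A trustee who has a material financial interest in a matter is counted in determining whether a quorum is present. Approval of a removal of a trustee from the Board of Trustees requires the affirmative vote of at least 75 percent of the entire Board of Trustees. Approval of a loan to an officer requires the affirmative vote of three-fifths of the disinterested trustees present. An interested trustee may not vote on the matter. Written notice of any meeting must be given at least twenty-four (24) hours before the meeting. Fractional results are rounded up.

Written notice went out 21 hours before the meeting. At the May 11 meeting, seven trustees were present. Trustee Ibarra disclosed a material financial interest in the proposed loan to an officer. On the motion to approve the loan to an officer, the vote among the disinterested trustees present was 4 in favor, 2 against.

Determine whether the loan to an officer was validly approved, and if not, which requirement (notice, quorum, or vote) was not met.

Notice: 21 hours given; 24 required (21 < 24). Not satisfied.
Quorum: 7 present (interested trustees count toward quorum); quorum is 5. Satisfied.
Vote: the loan to an officer requires three-fifths of the disinterested trustees present (7 − 1 = 6). 3/5 of 6 = 3.60, rounded up to 4, so 4 affirmative votes are needed; 4 voted in favor. Satisfied.

Invalid — notice requirement not satisfied.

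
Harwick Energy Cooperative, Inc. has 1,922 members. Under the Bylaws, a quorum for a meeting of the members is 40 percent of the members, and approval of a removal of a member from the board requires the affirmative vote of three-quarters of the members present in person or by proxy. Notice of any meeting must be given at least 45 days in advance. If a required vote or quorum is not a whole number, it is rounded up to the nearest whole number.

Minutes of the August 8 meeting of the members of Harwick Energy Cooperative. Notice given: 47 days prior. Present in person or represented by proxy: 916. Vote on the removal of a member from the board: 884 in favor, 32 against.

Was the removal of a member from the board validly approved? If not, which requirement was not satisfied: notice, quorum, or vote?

Valid — all requirements satisfied.

Notice: 47 days given; 45 required. Satisfied.
Quorum: 40% of 1,922 = 768.80, rounded up to 769; 916 present. Satisfied.
Vote: requires three-fourths of those present (916); 3/4 of 916 = 687, so 687 needed; 884 in favor. Satisfied.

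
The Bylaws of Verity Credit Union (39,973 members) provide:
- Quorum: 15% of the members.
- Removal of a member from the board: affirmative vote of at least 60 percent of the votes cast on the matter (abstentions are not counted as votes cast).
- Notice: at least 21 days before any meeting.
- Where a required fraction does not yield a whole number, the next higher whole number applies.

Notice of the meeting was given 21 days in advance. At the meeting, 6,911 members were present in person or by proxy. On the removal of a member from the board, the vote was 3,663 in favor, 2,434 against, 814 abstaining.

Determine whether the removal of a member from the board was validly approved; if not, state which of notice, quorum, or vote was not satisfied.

Valid — all requirements satisfied.

Notice: 21 days given; 21 required. Satisfied.
Quorum: 15% of 39,973 = 5,995.95, rounded up to 5,996; 6,911 present. Satisfied.
Vote: requires three-fifths of the votes cast (6,911 − 814 abstaining = 6,097); 3/5 of 6097 = 3658.20, rounded up to 3659, so 3,659 needed; 3,663 in favor. Satisfied.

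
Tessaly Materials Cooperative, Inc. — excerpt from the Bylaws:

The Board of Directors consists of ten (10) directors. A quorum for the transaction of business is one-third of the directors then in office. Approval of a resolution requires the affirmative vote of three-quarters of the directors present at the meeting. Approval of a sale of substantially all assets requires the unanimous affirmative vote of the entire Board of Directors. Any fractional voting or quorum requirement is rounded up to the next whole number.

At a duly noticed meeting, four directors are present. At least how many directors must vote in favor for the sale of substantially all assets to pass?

10

The sale of substantially all assets requires the unanimous vote of the entire Board of Directors (10).
Unanimous means all 10.
(Only 4 can vote, so the sale of substantially all assets cannot pass at this meeting, but the required vote is still 10.)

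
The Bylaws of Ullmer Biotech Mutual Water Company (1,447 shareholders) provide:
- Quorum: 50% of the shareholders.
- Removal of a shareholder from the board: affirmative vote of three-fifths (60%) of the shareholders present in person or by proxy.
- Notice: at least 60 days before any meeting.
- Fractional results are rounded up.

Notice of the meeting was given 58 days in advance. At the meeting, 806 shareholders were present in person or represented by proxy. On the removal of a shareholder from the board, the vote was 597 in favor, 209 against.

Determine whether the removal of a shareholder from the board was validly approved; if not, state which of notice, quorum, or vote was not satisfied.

Invalid — notice requirement not satisfied.

Notice: 58 days given; 60 required. Not satisfied.
Quorum: 50% of 1,447 = 723.50, rounded up to 724; 806 present. Satisfied.
Vote: requires three-fifths of those present (806); 3/5 of 806 = 483.60, rounded up to 484, so 484 needed; 597 in favor. Satisfied.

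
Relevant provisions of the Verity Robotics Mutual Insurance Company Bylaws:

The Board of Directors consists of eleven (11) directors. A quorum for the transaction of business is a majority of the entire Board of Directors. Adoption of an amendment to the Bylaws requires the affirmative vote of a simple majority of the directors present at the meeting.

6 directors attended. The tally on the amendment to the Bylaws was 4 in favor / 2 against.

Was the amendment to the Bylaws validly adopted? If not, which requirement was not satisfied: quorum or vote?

Valid — all requirements satisfied.

Quorum: 6 present; quorum is 6. Satisfied.
Vote: the amendment to the Bylaws requires a majority of the directors present (6). A majority of 6 is 4, so 4 affirmative votes are needed; 4 voted in favor. Satisfied.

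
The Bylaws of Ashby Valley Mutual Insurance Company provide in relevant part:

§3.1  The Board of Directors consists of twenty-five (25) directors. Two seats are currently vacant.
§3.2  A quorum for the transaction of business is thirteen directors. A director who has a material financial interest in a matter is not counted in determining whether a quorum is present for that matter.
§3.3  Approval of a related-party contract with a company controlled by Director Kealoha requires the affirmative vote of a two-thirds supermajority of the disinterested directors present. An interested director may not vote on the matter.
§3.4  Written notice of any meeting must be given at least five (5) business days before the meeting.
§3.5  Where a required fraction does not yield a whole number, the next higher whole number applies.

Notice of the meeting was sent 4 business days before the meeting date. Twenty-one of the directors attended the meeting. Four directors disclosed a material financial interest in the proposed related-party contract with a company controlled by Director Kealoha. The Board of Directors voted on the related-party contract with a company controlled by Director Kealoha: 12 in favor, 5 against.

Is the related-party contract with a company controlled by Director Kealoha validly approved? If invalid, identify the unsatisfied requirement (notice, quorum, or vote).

Invalid — notice requirement not satisfied.

Notice: 4 business days given; 5 required (4 < 5). Not satisfied.
Quorum: 21 present, but the 4 interested directors do not count, leaving 17. Quorum is 13. Satisfied.
Vote: the related-party contract with a company controlled by Director Kealoha requires two-thirds of the disinterested directors present (21 − 4 = 17). 2/3 of 17 = 11.33, rounded up to 12, so 12 affirmative votes are needed; 12 voted in favor. Satisfied.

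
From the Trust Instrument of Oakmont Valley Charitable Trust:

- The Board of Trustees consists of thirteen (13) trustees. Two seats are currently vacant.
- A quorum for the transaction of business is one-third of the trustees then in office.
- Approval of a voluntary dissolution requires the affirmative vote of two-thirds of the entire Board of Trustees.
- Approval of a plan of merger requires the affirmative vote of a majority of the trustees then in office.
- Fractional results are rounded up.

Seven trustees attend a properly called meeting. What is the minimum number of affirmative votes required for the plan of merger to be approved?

The plan of merger requires a majority of the trustees then in office (11).
A majority of 11 is 6.

6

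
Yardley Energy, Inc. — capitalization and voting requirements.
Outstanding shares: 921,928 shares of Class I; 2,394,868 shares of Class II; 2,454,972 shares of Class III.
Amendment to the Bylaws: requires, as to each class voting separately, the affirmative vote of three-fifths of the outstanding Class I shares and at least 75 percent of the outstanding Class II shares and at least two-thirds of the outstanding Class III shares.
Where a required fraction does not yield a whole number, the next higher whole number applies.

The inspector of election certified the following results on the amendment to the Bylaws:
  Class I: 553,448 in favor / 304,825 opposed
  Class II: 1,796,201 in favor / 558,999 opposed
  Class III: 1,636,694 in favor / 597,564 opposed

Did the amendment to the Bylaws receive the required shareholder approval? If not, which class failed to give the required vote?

Class I: 3/5 of 921928 = 553156.80, rounded up to 553157; 553,157 required, 553,448 in favor — approved.
Class II: 3/4 of 2394868 = 1796151; 1,796,151 required, 1,796,201 in favor — approved.
Class III: 2/3 of 2454972 = 1636648; 1,636,648 required, 1,636,694 in favor — approved.

Approved — every class gave the required vote.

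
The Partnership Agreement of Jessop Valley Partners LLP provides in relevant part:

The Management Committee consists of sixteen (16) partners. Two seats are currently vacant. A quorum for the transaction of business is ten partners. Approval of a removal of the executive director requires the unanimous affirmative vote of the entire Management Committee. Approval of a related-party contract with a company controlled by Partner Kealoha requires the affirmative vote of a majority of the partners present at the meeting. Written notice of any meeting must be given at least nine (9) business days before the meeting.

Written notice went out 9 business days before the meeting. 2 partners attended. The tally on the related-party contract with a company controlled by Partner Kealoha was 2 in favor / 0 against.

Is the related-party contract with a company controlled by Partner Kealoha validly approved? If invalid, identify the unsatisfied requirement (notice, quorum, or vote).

Invalid — quorum requirement not satisfied.

Notice: 9 business days given; 9 required (9 ≥ 9). Satisfied.
Quorum: 2 present; quorum is 10. Not satisfied.
Vote: the related-party contract with a company controlled by Partner Kealoha requires a majority of the partners present (2). A majority of 2 is 2, so 2 affirmative votes are needed; 2 voted in favor. Satisfied. (Moot — without a quorum no business can be validly transacted.)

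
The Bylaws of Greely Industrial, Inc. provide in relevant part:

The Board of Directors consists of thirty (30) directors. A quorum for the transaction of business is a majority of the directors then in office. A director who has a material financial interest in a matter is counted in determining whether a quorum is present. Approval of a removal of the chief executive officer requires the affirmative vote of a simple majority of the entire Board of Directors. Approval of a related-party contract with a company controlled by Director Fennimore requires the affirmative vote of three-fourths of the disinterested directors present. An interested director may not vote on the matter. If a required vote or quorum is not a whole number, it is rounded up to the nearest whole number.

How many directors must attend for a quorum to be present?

16

A majority of 30 is 16.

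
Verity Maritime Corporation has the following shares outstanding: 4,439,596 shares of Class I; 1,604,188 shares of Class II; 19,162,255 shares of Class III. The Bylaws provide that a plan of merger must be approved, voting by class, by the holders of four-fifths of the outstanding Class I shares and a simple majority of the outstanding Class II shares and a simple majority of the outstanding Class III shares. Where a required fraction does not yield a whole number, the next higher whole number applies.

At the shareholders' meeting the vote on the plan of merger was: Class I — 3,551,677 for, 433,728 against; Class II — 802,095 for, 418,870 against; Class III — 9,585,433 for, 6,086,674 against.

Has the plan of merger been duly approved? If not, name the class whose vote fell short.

Approved — every class gave the required vote.

Class I: 4/5 of 4439596 = 3551676.80, rounded up to 3551677; 3,551,677 required, 3,551,677 in favor — approved.
Class II: a majority of 1604188 is 802095; 802,095 required, 802,095 in favor — approved.
Class III: a majority of 19162255 is 9581128; 9,581,128 required, 9,585,433 in favor — approved.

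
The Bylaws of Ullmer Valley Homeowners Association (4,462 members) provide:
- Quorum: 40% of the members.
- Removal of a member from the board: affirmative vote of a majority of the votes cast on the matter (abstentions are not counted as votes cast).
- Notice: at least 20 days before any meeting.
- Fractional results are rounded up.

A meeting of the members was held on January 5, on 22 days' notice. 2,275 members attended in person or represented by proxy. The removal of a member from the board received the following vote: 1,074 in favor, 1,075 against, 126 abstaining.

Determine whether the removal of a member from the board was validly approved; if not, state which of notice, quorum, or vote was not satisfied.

Invalid — vote requirement not satisfied.

Notice: 22 days given; 20 required. Satisfied.
Quorum: 40% of 4,462 = 1,784.80, rounded up to 1,785; 2,275 present. Satisfied.
Vote: requires a majority of the votes cast (2,275 − 126 abstaining = 2,149); a majority of 2149 is 1075, so 1,075 needed; 1,074 in favor. Not satisfied.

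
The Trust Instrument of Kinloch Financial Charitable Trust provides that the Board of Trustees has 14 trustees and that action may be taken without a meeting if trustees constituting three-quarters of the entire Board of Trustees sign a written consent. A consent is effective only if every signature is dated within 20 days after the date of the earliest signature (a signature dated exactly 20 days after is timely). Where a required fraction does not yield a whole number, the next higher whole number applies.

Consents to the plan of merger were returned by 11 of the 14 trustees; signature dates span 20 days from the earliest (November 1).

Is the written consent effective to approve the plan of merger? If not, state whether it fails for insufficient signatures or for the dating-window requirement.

Signatures required: three-quarters of 14 — 3/4 of 14 = 10.50, rounded up to 11, so 11 needed; 11 signed. Sufficient.
Dating window: the latest signature is 20 days after the earliest; the limit is 20 days. Within the window.

Effective — both the signature and dating-window requirements are satisfied.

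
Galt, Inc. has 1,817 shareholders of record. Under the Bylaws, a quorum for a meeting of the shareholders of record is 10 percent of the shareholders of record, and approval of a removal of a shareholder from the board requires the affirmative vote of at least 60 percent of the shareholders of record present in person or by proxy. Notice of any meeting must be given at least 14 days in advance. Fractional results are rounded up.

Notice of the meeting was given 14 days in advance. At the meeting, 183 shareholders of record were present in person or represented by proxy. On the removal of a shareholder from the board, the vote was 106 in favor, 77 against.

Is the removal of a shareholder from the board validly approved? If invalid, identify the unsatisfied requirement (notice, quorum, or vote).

Invalid — vote requirement not satisfied.

Notice: 14 days given; 14 required. Satisfied.
Quorum: 10% of 1,817 = 181.70, rounded up to 182; 183 present. Satisfied.
Vote: requires three-fifths of those present (183); 3/5 of 183 = 109.80, rounded up to 110, so 110 needed; 106 in favor. Not satisfied.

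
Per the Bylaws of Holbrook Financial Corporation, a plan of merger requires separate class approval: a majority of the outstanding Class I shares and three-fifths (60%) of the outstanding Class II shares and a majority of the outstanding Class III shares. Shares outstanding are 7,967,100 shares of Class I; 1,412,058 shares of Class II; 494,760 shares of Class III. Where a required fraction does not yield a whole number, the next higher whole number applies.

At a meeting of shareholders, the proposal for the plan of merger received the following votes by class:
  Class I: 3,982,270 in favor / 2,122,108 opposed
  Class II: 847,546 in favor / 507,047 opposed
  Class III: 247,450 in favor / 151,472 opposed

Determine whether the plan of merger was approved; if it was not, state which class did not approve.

Class I: a majority of 7967100 is 3983551; 3,983,551 required, 3,982,270 in favor — not approved.
Class II: 3/5 of 1412058 = 847234.80, rounded up to 847235; 847,235 required, 847,546 in favor — approved.
Class III: a majority of 494760 is 247381; 247,381 required, 247,450 in favor — approved.

Not approved — the Class I shares did not give the required vote.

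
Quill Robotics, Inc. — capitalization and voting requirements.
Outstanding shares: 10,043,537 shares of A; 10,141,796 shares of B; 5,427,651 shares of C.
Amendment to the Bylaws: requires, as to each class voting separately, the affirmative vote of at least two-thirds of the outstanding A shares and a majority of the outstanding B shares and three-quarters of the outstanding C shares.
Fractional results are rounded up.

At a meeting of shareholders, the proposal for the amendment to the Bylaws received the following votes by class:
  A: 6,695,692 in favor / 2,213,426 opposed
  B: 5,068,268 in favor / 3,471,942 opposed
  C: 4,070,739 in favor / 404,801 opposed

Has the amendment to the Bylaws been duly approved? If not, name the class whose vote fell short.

A: 2/3 of 10043537 = 6695691.33, rounded up to 6695692; 6,695,692 required, 6,695,692 in favor — approved.
B: a majority of 10141796 is 5070899; 5,070,899 required, 5,068,268 in favor — not approved.
C: 3/4 of 5427651 = 4070738.25, rounded up to 4070739; 4,070,739 required, 4,070,739 in favor — approved.

Not approved — the B shares did not give the required vote.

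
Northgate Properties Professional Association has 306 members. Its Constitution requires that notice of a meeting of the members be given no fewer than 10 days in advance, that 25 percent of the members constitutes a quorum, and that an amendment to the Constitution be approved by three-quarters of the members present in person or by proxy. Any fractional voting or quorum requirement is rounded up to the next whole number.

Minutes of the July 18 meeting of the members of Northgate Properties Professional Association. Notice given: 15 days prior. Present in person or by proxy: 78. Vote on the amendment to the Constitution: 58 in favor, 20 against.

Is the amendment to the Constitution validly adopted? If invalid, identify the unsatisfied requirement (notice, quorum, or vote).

Notice: 15 days given; 10 required. Satisfied.
Quorum: 25% of 306 = 76.50, rounded up to 77; 78 present. Satisfied.
Vote: requires three-fourths of those present (78); 3/4 of 78 = 58.50, rounded up to 59, so 59 needed; 58 in favor. Not satisfied.

Invalid — vote requirement not satisfied.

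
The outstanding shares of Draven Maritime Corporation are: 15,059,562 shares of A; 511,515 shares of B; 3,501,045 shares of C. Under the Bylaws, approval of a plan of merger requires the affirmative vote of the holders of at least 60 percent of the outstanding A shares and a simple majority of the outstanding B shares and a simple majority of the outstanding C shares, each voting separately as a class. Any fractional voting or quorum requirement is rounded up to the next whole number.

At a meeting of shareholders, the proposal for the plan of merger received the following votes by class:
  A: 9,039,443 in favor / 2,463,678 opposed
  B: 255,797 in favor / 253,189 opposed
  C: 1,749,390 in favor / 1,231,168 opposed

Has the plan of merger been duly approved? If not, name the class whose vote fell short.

Not approved — the C shares did not give the required vote.

A: 3/5 of 15059562 = 9035737.20, rounded up to 9035738; 9,035,738 required, 9,039,443 in favor — approved.
B: a majority of 511515 is 255758; 255,758 required, 255,797 in favor — approved.
C: a majority of 3501045 is 1750523; 1,750,523 required, 1,749,390 in favor — not approved.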